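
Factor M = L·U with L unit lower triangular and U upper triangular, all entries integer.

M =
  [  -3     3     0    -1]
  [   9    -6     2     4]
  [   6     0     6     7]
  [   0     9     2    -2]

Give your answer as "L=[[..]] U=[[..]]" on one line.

L=[[1,0,0,0],[-3,1,0,0],[-2,2,1,0],[0,3,-2,1]] U=[[-3,3,0,-1],[0,3,2,1],[0,0,2,3],[0,0,0,1]]

  r1 -= -3·r0 → [0,3,2,1]
  r2 -= -2·r0 → [0,6,6,5]
  r3 -= 0·r0 → [0,9,2,-2]
  r2 -= 2·r1 → [0,0,2,3]
  r3 -= 3·r1 → [0,0,-4,-5]
  r3 -= -2·r2 → [0,0,0,1]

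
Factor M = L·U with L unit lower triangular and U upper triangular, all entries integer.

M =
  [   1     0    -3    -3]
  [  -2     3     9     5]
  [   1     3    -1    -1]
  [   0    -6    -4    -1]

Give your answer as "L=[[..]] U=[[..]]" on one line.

L=[[1,0,0,0],[-2,1,0,0],[1,1,1,0],[0,-2,-2,1]] U=[[1,0,-3,-3],[0,3,3,-1],[0,0,-1,3],[0,0,0,3]]

  row1 -= -2·row0 → [0,3,3,-1]
  row2 -= 1·row0 → [0,3,2,2]
  row3 -= 0·row0 → [0,-6,-4,-1]
  row2 -= 1·row1 → [0,0,-1,3]
  row3 -= -2·row1 → [0,0,2,-3]
  row3 -= -2·row2 → [0,0,0,3]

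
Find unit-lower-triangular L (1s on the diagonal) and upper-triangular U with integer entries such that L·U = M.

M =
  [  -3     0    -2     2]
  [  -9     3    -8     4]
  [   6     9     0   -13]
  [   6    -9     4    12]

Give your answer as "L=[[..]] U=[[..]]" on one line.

L=[[1,0,0,0],[3,1,0,0],[-2,3,1,0],[-2,-3,-3,1]] U=[[-3,0,-2,2],[0,3,-2,-2],[0,0,2,-3],[0,0,0,1]]

  r1 -= 3·r0 → [0,3,-2,-2]
  r2 -= -2·r0 → [0,9,-4,-9]
  r3 -= -2·r0 → [0,-9,0,16]
  r2 -= 3·r1 → [0,0,2,-3]
  r3 -= -3·r1 → [0,0,-6,10]
  r3 -= -3·r2 → [0,0,0,1]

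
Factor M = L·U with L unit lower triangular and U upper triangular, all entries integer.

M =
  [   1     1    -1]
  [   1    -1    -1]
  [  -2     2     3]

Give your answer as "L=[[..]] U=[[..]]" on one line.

  row1 -= 1·row0 → [0,-2,0]
  row2 -= -2·row0 → [0,4,1]
  row2 -= -2·row1 → [0,0,1]

L=[[1,0,0],[1,1,0],[-2,-2,1]] U=[[1,1,-1],[0,-2,0],[0,0,1]]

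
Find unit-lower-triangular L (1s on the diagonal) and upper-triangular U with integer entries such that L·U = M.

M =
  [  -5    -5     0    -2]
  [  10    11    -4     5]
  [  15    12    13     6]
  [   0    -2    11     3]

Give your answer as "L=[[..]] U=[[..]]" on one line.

L=[[1,0,0,0],[-2,1,0,0],[-3,-3,1,0],[0,-2,3,1]] U=[[-5,-5,0,-2],[0,1,-4,1],[0,0,1,3],[0,0,0,-4]]

  row1 -= -2·row0 → [0,1,-4,1]
  row2 -= -3·row0 → [0,-3,13,0]
  row3 -= 0·row0 → [0,-2,11,3]
  row2 -= -3·row1 → [0,0,1,3]
  row3 -= -2·row1 → [0,0,3,5]
  row3 -= 3·row2 → [0,0,0,-4]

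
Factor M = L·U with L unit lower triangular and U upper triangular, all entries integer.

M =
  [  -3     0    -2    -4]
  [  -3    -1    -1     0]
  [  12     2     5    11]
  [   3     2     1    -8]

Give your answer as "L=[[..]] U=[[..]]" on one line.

L=[[1,0,0,0],[1,1,0,0],[-4,-2,1,0],[-1,-2,-1,1]] U=[[-3,0,-2,-4],[0,-1,1,4],[0,0,-1,3],[0,0,0,-1]]

  r1 -= 1·r0 → [0,-1,1,4]
  r2 -= -4·r0 → [0,2,-3,-5]
  r3 -= -1·r0 → [0,2,-1,-12]
  r2 -= -2·r1 → [0,0,-1,3]
  r3 -= -2·r1 → [0,0,1,-4]
  r3 -= -1·r2 → [0,0,0,-1]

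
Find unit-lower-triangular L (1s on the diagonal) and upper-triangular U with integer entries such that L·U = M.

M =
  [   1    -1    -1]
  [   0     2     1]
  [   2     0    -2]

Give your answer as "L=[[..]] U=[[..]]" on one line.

  row1 -= 0·row0 → [0,2,1]
  row2 -= 2·row0 → [0,2,0]
  row2 -= 1·row1 → [0,0,-1]

L=[[1,0,0],[0,1,0],[2,1,1]] U=[[1,-1,-1],[0,2,1],[0,0,-1]]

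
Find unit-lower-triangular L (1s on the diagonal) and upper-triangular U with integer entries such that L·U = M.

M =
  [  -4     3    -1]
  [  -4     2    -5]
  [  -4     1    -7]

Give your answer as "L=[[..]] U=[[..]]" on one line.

L=[[1,0,0],[1,1,0],[1,2,1]] U=[[-4,3,-1],[0,-1,-4],[0,0,2]]

  r1 -= 1·r0 → [0,-1,-4]
  r2 -= 1·r0 → [0,-2,-6]
  r2 -= 2·r1 → [0,0,2]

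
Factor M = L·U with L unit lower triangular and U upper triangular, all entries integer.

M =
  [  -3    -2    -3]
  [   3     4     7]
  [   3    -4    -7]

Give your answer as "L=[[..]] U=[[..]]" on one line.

  r1 -= -1·r0 → [0,2,4]
  r2 -= -1·r0 → [0,-6,-10]
  r2 -= -3·r1 → [0,0,2]

L=[[1,0,0],[-1,1,0],[-1,-3,1]] U=[[-3,-2,-3],[0,2,4],[0,0,2]]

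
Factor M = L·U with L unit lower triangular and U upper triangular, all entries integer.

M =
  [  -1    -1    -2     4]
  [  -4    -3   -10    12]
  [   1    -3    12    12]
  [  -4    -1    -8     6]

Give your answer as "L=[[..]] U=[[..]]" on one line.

  R1 -= 4·R0 → [0,1,-2,-4]
  R2 -= -1·R0 → [0,-4,10,16]
  R3 -= 4·R0 → [0,3,0,-10]
  R2 -= -4·R1 → [0,0,2,0]
  R3 -= 3·R1 → [0,0,6,2]
  R3 -= 3·R2 → [0,0,0,2]

L=[[1,0,0,0],[4,1,0,0],[-1,-4,1,0],[4,3,3,1]] U=[[-1,-1,-2,4],[0,1,-2,-4],[0,0,2,0],[0,0,0,2]]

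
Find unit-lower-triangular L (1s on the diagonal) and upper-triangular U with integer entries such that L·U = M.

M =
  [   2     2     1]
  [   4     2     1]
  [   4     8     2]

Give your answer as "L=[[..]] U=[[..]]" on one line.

L=[[1,0,0],[2,1,0],[2,-2,1]] U=[[2,2,1],[0,-2,-1],[0,0,-2]]

  row1 -= 2·row0 → [0,-2,-1]
  row2 -= 2·row0 → [0,4,0]
  row2 -= -2·row1 → [0,0,-2]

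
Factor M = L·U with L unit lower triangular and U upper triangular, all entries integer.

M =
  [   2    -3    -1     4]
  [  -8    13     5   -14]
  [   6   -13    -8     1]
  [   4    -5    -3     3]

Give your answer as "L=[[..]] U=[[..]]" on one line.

L=[[1,0,0,0],[-4,1,0,0],[3,-4,1,0],[2,1,2,1]] U=[[2,-3,-1,4],[0,1,1,2],[0,0,-1,-3],[0,0,0,-1]]

  row1 -= -4·row0 → [0,1,1,2]
  row2 -= 3·row0 → [0,-4,-5,-11]
  row3 -= 2·row0 → [0,1,-1,-5]
  row2 -= -4·row1 → [0,0,-1,-3]
  row3 -= 1·row1 → [0,0,-2,-7]
  row3 -= 2·row2 → [0,0,0,-1]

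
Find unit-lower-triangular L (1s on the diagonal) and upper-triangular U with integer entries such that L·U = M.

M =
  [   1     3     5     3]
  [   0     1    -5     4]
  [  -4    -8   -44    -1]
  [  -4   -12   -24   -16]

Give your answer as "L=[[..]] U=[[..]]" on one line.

L=[[1,0,0,0],[0,1,0,0],[-4,4,1,0],[-4,0,1,1]] U=[[1,3,5,3],[0,1,-5,4],[0,0,-4,-5],[0,0,0,1]]

  row1 -= 0·row0 → [0,1,-5,4]
  row2 -= -4·row0 → [0,4,-24,11]
  row3 -= -4·row0 → [0,0,-4,-4]
  row2 -= 4·row1 → [0,0,-4,-5]
  row3 -= 0·row1 → [0,0,-4,-4]
  row3 -= 1·row2 → [0,0,0,1]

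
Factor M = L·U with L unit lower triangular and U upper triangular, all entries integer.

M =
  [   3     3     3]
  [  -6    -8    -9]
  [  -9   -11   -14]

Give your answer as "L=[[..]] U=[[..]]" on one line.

L=[[1,0,0],[-2,1,0],[-3,1,1]] U=[[3,3,3],[0,-2,-3],[0,0,-2]]

  row1 -= -2·row0 → [0,-2,-3]
  row2 -= -3·row0 → [0,-2,-5]
  row2 -= 1·row1 → [0,0,-2]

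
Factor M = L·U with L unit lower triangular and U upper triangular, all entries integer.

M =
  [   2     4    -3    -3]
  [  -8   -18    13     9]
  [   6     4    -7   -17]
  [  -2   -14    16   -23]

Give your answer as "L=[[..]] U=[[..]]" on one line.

  row1 -= -4·row0 → [0,-2,1,-3]
  row2 -= 3·row0 → [0,-8,2,-8]
  row3 -= -1·row0 → [0,-10,13,-26]
  row2 -= 4·row1 → [0,0,-2,4]
  row3 -= 5·row1 → [0,0,8,-11]
  row3 -= -4·row2 → [0,0,0,5]

L=[[1,0,0,0],[-4,1,0,0],[3,4,1,0],[-1,5,-4,1]] U=[[2,4,-3,-3],[0,-2,1,-3],[0,0,-2,4],[0,0,0,5]]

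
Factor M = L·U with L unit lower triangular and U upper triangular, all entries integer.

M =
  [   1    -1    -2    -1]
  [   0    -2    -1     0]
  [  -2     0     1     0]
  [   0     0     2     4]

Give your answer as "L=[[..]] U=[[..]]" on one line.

  R1 -= 0·R0 → [0,-2,-1,0]
  R2 -= -2·R0 → [0,-2,-3,-2]
  R3 -= 0·R0 → [0,0,2,4]
  R2 -= 1·R1 → [0,0,-2,-2]
  R3 -= 0·R1 → [0,0,2,4]
  R3 -= -1·R2 → [0,0,0,2]

L=[[1,0,0,0],[0,1,0,0],[-2,1,1,0],[0,0,-1,1]] U=[[1,-1,-2,-1],[0,-2,-1,0],[0,0,-2,-2],[0,0,0,2]]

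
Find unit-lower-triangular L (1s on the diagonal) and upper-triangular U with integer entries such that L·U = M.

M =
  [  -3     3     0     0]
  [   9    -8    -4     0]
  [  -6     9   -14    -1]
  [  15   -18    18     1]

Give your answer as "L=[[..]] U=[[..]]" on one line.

  R1 -= -3·R0 → [0,1,-4,0]
  R2 -= 2·R0 → [0,3,-14,-1]
  R3 -= -5·R0 → [0,-3,18,1]
  R2 -= 3·R1 → [0,0,-2,-1]
  R3 -= -3·R1 → [0,0,6,1]
  R3 -= -3·R2 → [0,0,0,-2]

L=[[1,0,0,0],[-3,1,0,0],[2,3,1,0],[-5,-3,-3,1]] U=[[-3,3,0,0],[0,1,-4,0],[0,0,-2,-1],[0,0,0,-2]]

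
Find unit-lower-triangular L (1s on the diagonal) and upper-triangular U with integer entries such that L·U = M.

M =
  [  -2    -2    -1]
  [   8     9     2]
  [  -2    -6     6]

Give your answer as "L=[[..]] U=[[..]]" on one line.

  row1 -= -4·row0 → [0,1,-2]
  row2 -= 1·row0 → [0,-4,7]
  row2 -= -4·row1 → [0,0,-1]

L=[[1,0,0],[-4,1,0],[1,-4,1]] U=[[-2,-2,-1],[0,1,-2],[0,0,-1]]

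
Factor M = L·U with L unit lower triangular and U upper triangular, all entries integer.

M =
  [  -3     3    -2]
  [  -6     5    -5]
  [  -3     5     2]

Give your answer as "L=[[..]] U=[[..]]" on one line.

L=[[1,0,0],[2,1,0],[1,-2,1]] U=[[-3,3,-2],[0,-1,-1],[0,0,2]]

  r1 -= 2·r0 → [0,-1,-1]
  r2 -= 1·r0 → [0,2,4]
  r2 -= -2·r1 → [0,0,2]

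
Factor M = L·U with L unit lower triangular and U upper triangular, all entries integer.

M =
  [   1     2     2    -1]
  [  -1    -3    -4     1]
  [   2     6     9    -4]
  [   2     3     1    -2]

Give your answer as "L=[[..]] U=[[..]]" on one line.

L=[[1,0,0,0],[-1,1,0,0],[2,-2,1,0],[2,1,-1,1]] U=[[1,2,2,-1],[0,-1,-2,0],[0,0,1,-2],[0,0,0,-2]]

  r1 -= -1·r0 → [0,-1,-2,0]
  r2 -= 2·r0 → [0,2,5,-2]
  r3 -= 2·r0 → [0,-1,-3,0]
  r2 -= -2·r1 → [0,0,1,-2]
  r3 -= 1·r1 → [0,0,-1,0]
  r3 -= -1·r2 → [0,0,0,-2]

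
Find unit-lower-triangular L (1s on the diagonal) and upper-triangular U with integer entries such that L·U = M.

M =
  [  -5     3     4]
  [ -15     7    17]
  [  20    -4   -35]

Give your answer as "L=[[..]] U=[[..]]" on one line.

  R1 -= 3·R0 → [0,-2,5]
  R2 -= -4·R0 → [0,8,-19]
  R2 -= -4·R1 → [0,0,1]

L=[[1,0,0],[3,1,0],[-4,-4,1]] U=[[-5,3,4],[0,-2,5],[0,0,1]]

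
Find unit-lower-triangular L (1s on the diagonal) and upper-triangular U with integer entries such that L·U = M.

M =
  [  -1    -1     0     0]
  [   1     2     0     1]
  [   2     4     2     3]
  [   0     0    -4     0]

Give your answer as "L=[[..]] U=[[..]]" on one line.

L=[[1,0,0,0],[-1,1,0,0],[-2,2,1,0],[0,0,-2,1]] U=[[-1,-1,0,0],[0,1,0,1],[0,0,2,1],[0,0,0,2]]

  r1 -= -1·r0 → [0,1,0,1]
  r2 -= -2·r0 → [0,2,2,3]
  r3 -= 0·r0 → [0,0,-4,0]
  r2 -= 2·r1 → [0,0,2,1]
  r3 -= 0·r1 → [0,0,-4,0]
  r3 -= -2·r2 → [0,0,0,2]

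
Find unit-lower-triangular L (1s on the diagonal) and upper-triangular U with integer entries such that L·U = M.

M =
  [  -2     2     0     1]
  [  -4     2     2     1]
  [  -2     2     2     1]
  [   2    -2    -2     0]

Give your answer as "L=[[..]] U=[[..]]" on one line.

  R1 -= 2·R0 → [0,-2,2,-1]
  R2 -= 1·R0 → [0,0,2,0]
  R3 -= -1·R0 → [0,0,-2,1]
  R2 -= 0·R1 → [0,0,2,0]
  R3 -= 0·R1 → [0,0,-2,1]
  R3 -= -1·R2 → [0,0,0,1]

L=[[1,0,0,0],[2,1,0,0],[1,0,1,0],[-1,0,-1,1]] U=[[-2,2,0,1],[0,-2,2,-1],[0,0,2,0],[0,0,0,1]]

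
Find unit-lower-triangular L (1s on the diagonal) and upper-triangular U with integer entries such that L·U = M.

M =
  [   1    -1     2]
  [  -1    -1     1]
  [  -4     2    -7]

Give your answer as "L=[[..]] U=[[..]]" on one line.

L=[[1,0,0],[-1,1,0],[-4,1,1]] U=[[1,-1,2],[0,-2,3],[0,0,-2]]

  row1 -= -1·row0 → [0,-2,3]
  row2 -= -4·row0 → [0,-2,1]
  row2 -= 1·row1 → [0,0,-2]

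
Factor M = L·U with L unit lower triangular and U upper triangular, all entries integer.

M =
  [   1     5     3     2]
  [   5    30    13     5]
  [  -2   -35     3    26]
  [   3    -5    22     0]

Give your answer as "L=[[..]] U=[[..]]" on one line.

  row1 -= 5·row0 → [0,5,-2,-5]
  row2 -= -2·row0 → [0,-25,9,30]
  row3 -= 3·row0 → [0,-20,13,-6]
  row2 -= -5·row1 → [0,0,-1,5]
  row3 -= -4·row1 → [0,0,5,-26]
  row3 -= -5·row2 → [0,0,0,-1]

L=[[1,0,0,0],[5,1,0,0],[-2,-5,1,0],[3,-4,-5,1]] U=[[1,5,3,2],[0,5,-2,-5],[0,0,-1,5],[0,0,0,-1]]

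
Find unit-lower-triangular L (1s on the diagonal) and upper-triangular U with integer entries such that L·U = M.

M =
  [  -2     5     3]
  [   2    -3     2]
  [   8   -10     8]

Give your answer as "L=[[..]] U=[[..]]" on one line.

L=[[1,0,0],[-1,1,0],[-4,5,1]] U=[[-2,5,3],[0,2,5],[0,0,-5]]

  row1 -= -1·row0 → [0,2,5]
  row2 -= -4·row0 → [0,10,20]
  row2 -= 5·row1 → [0,0,-5]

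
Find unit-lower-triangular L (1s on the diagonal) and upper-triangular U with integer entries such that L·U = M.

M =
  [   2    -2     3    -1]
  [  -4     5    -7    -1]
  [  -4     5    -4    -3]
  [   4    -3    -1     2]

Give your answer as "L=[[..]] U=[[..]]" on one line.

L=[[1,0,0,0],[-2,1,0,0],[-2,1,1,0],[2,1,-2,1]] U=[[2,-2,3,-1],[0,1,-1,-3],[0,0,3,-2],[0,0,0,3]]

  r1 -= -2·r0 → [0,1,-1,-3]
  r2 -= -2·r0 → [0,1,2,-5]
  r3 -= 2·r0 → [0,1,-7,4]
  r2 -= 1·r1 → [0,0,3,-2]
  r3 -= 1·r1 → [0,0,-6,7]
  r3 -= -2·r2 → [0,0,0,3]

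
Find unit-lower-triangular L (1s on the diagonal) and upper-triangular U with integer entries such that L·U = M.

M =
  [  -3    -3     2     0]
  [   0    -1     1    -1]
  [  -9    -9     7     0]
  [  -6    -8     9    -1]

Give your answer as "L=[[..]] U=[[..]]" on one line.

  R1 -= 0·R0 → [0,-1,1,-1]
  R2 -= 3·R0 → [0,0,1,0]
  R3 -= 2·R0 → [0,-2,5,-1]
  R2 -= 0·R1 → [0,0,1,0]
  R3 -= 2·R1 → [0,0,3,1]
  R3 -= 3·R2 → [0,0,0,1]

L=[[1,0,0,0],[0,1,0,0],[3,0,1,0],[2,2,3,1]] U=[[-3,-3,2,0],[0,-1,1,-1],[0,0,1,0],[0,0,0,1]]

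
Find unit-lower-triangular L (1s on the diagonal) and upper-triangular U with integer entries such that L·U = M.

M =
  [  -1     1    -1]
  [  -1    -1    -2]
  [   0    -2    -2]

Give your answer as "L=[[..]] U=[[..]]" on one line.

  r1 -= 1·r0 → [0,-2,-1]
  r2 -= 0·r0 → [0,-2,-2]
  r2 -= 1·r1 → [0,0,-1]

L=[[1,0,0],[1,1,0],[0,1,1]] U=[[-1,1,-1],[0,-2,-1],[0,0,-1]]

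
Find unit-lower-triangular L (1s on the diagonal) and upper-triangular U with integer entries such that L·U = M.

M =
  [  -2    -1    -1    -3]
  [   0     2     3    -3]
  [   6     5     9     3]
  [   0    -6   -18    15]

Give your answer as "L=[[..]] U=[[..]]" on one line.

L=[[1,0,0,0],[0,1,0,0],[-3,1,1,0],[0,-3,-3,1]] U=[[-2,-1,-1,-3],[0,2,3,-3],[0,0,3,-3],[0,0,0,-3]]

  R1 -= 0·R0 → [0,2,3,-3]
  R2 -= -3·R0 → [0,2,6,-6]
  R3 -= 0·R0 → [0,-6,-18,15]
  R2 -= 1·R1 → [0,0,3,-3]
  R3 -= -3·R1 → [0,0,-9,6]
  R3 -= -3·R2 → [0,0,0,-3]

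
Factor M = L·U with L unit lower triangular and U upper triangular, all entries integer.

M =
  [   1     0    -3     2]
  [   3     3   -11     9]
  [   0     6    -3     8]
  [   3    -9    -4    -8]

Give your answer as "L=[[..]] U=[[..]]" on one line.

  r1 -= 3·r0 → [0,3,-2,3]
  r2 -= 0·r0 → [0,6,-3,8]
  r3 -= 3·r0 → [0,-9,5,-14]
  r2 -= 2·r1 → [0,0,1,2]
  r3 -= -3·r1 → [0,0,-1,-5]
  r3 -= -1·r2 → [0,0,0,-3]

L=[[1,0,0,0],[3,1,0,0],[0,2,1,0],[3,-3,-1,1]] U=[[1,0,-3,2],[0,3,-2,3],[0,0,1,2],[0,0,0,-3]]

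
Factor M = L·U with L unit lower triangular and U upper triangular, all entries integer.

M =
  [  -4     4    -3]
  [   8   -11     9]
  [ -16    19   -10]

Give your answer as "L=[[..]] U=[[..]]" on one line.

  row1 -= -2·row0 → [0,-3,3]
  row2 -= 4·row0 → [0,3,2]
  row2 -= -1·row1 → [0,0,5]

L=[[1,0,0],[-2,1,0],[4,-1,1]] U=[[-4,4,-3],[0,-3,3],[0,0,5]]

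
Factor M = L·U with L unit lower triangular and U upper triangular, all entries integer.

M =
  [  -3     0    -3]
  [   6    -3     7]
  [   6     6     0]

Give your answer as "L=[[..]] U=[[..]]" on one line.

L=[[1,0,0],[-2,1,0],[-2,-2,1]] U=[[-3,0,-3],[0,-3,1],[0,0,-4]]

  row1 -= -2·row0 → [0,-3,1]
  row2 -= -2·row0 → [0,6,-6]
  row2 -= -2·row1 → [0,0,-4]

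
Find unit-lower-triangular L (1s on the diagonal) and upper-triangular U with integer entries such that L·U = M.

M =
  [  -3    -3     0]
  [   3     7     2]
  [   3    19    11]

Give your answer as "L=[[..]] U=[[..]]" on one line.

L=[[1,0,0],[-1,1,0],[-1,4,1]] U=[[-3,-3,0],[0,4,2],[0,0,3]]

  R1 -= -1·R0 → [0,4,2]
  R2 -= -1·R0 → [0,16,11]
  R2 -= 4·R1 → [0,0,3]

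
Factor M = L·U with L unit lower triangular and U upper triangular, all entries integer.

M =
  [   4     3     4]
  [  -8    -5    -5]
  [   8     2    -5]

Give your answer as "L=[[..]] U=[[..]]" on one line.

  R1 -= -2·R0 → [0,1,3]
  R2 -= 2·R0 → [0,-4,-13]
  R2 -= -4·R1 → [0,0,-1]

L=[[1,0,0],[-2,1,0],[2,-4,1]] U=[[4,3,4],[0,1,3],[0,0,-1]]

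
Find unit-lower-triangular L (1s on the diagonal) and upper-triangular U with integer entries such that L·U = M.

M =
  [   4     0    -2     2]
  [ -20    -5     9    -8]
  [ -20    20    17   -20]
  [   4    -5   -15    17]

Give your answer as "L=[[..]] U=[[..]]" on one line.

L=[[1,0,0,0],[-5,1,0,0],[-5,-4,1,0],[1,1,-4,1]] U=[[4,0,-2,2],[0,-5,-1,2],[0,0,3,-2],[0,0,0,5]]

  row1 -= -5·row0 → [0,-5,-1,2]
  row2 -= -5·row0 → [0,20,7,-10]
  row3 -= 1·row0 → [0,-5,-13,15]
  row2 -= -4·row1 → [0,0,3,-2]
  row3 -= 1·row1 → [0,0,-12,13]
  row3 -= -4·row2 → [0,0,0,5]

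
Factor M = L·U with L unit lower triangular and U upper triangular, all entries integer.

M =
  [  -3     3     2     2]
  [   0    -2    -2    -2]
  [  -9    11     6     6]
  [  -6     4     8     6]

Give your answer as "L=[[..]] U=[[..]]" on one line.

L=[[1,0,0,0],[0,1,0,0],[3,-1,1,0],[2,1,-3,1]] U=[[-3,3,2,2],[0,-2,-2,-2],[0,0,-2,-2],[0,0,0,-2]]

  R1 -= 0·R0 → [0,-2,-2,-2]
  R2 -= 3·R0 → [0,2,0,0]
  R3 -= 2·R0 → [0,-2,4,2]
  R2 -= -1·R1 → [0,0,-2,-2]
  R3 -= 1·R1 → [0,0,6,4]
  R3 -= -3·R2 → [0,0,0,-2]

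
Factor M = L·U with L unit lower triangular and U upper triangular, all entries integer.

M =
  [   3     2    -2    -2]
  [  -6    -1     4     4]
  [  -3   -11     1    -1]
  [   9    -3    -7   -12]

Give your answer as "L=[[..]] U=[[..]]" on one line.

  R1 -= -2·R0 → [0,3,0,0]
  R2 -= -1·R0 → [0,-9,-1,-3]
  R3 -= 3·R0 → [0,-9,-1,-6]
  R2 -= -3·R1 → [0,0,-1,-3]
  R3 -= -3·R1 → [0,0,-1,-6]
  R3 -= 1·R2 → [0,0,0,-3]

L=[[1,0,0,0],[-2,1,0,0],[-1,-3,1,0],[3,-3,1,1]] U=[[3,2,-2,-2],[0,3,0,0],[0,0,-1,-3],[0,0,0,-3]]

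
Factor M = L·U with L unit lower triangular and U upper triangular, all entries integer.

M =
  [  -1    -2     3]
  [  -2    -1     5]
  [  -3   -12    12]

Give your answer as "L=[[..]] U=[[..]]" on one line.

  R1 -= 2·R0 → [0,3,-1]
  R2 -= 3·R0 → [0,-6,3]
  R2 -= -2·R1 → [0,0,1]

L=[[1,0,0],[2,1,0],[3,-2,1]] U=[[-1,-2,3],[0,3,-1],[0,0,1]]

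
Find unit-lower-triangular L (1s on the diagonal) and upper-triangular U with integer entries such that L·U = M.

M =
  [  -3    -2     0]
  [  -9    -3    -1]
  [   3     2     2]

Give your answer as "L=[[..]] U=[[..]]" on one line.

L=[[1,0,0],[3,1,0],[-1,0,1]] U=[[-3,-2,0],[0,3,-1],[0,0,2]]

  R1 -= 3·R0 → [0,3,-1]
  R2 -= -1·R0 → [0,0,2]
  R2 -= 0·R1 → [0,0,2]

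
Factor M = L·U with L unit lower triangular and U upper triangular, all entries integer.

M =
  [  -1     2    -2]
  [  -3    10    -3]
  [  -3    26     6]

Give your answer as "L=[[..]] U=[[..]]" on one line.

L=[[1,0,0],[3,1,0],[3,5,1]] U=[[-1,2,-2],[0,4,3],[0,0,-3]]

  row1 -= 3·row0 → [0,4,3]
  row2 -= 3·row0 → [0,20,12]
  row2 -= 5·row1 → [0,0,-3]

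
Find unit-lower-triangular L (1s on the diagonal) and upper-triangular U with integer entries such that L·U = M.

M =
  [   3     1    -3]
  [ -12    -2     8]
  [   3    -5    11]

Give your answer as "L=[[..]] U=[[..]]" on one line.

L=[[1,0,0],[-4,1,0],[1,-3,1]] U=[[3,1,-3],[0,2,-4],[0,0,2]]

  row1 -= -4·row0 → [0,2,-4]
  row2 -= 1·row0 → [0,-6,14]
  row2 -= -3·row1 → [0,0,2]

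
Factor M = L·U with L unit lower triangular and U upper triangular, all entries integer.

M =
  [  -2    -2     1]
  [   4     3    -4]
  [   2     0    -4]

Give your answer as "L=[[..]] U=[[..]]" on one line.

  row1 -= -2·row0 → [0,-1,-2]
  row2 -= -1·row0 → [0,-2,-3]
  row2 -= 2·row1 → [0,0,1]

L=[[1,0,0],[-2,1,0],[-1,2,1]] U=[[-2,-2,1],[0,-1,-2],[0,0,1]]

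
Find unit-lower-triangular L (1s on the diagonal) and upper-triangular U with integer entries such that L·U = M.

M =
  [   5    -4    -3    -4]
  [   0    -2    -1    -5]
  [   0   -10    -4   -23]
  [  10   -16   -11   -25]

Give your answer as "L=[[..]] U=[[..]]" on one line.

  R1 -= 0·R0 → [0,-2,-1,-5]
  R2 -= 0·R0 → [0,-10,-4,-23]
  R3 -= 2·R0 → [0,-8,-5,-17]
  R2 -= 5·R1 → [0,0,1,2]
  R3 -= 4·R1 → [0,0,-1,3]
  R3 -= -1·R2 → [0,0,0,5]

L=[[1,0,0,0],[0,1,0,0],[0,5,1,0],[2,4,-1,1]] U=[[5,-4,-3,-4],[0,-2,-1,-5],[0,0,1,2],[0,0,0,5]]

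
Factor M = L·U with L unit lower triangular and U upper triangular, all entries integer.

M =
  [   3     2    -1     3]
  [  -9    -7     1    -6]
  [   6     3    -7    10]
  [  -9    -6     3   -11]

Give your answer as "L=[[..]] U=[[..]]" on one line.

  R1 -= -3·R0 → [0,-1,-2,3]
  R2 -= 2·R0 → [0,-1,-5,4]
  R3 -= -3·R0 → [0,0,0,-2]
  R2 -= 1·R1 → [0,0,-3,1]
  R3 -= 0·R1 → [0,0,0,-2]
  R3 -= 0·R2 → [0,0,0,-2]

L=[[1,0,0,0],[-3,1,0,0],[2,1,1,0],[-3,0,0,1]] U=[[3,2,-1,3],[0,-1,-2,3],[0,0,-3,1],[0,0,0,-2]]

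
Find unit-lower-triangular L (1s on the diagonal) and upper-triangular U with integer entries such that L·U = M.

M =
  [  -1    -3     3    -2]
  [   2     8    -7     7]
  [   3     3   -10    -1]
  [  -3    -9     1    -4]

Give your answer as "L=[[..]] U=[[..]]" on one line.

L=[[1,0,0,0],[-2,1,0,0],[-3,-3,1,0],[3,0,2,1]] U=[[-1,-3,3,-2],[0,2,-1,3],[0,0,-4,2],[0,0,0,-2]]

  R1 -= -2·R0 → [0,2,-1,3]
  R2 -= -3·R0 → [0,-6,-1,-7]
  R3 -= 3·R0 → [0,0,-8,2]
  R2 -= -3·R1 → [0,0,-4,2]
  R3 -= 0·R1 → [0,0,-8,2]
  R3 -= 2·R2 → [0,0,0,-2]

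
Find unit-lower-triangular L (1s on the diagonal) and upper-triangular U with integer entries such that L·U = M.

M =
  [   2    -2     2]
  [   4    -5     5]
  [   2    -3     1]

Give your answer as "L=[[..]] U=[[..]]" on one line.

  row1 -= 2·row0 → [0,-1,1]
  row2 -= 1·row0 → [0,-1,-1]
  row2 -= 1·row1 → [0,0,-2]

L=[[1,0,0],[2,1,0],[1,1,1]] U=[[2,-2,2],[0,-1,1],[0,0,-2]]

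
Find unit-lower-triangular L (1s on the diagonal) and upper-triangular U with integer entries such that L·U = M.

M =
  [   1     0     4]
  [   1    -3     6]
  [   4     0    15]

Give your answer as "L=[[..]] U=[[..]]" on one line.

L=[[1,0,0],[1,1,0],[4,0,1]] U=[[1,0,4],[0,-3,2],[0,0,-1]]

  r1 -= 1·r0 → [0,-3,2]
  r2 -= 4·r0 → [0,0,-1]
  r2 -= 0·r1 → [0,0,-1]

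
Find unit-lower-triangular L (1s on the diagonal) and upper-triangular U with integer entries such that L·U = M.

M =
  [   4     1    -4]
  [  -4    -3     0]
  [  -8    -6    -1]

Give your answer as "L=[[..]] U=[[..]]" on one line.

  R1 -= -1·R0 → [0,-2,-4]
  R2 -= -2·R0 → [0,-4,-9]
  R2 -= 2·R1 → [0,0,-1]

L=[[1,0,0],[-1,1,0],[-2,2,1]] U=[[4,1,-4],[0,-2,-4],[0,0,-1]]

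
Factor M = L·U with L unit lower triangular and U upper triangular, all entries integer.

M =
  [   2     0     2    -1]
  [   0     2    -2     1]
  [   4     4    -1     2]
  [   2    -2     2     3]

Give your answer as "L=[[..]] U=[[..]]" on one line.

  r1 -= 0·r0 → [0,2,-2,1]
  r2 -= 2·r0 → [0,4,-5,4]
  r3 -= 1·r0 → [0,-2,0,4]
  r2 -= 2·r1 → [0,0,-1,2]
  r3 -= -1·r1 → [0,0,-2,5]
  r3 -= 2·r2 → [0,0,0,1]

L=[[1,0,0,0],[0,1,0,0],[2,2,1,0],[1,-1,2,1]] U=[[2,0,2,-1],[0,2,-2,1],[0,0,-1,2],[0,0,0,1]]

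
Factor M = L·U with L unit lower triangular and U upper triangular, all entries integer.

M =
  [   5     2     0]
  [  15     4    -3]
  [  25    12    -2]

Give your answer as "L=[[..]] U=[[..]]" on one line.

L=[[1,0,0],[3,1,0],[5,-1,1]] U=[[5,2,0],[0,-2,-3],[0,0,-5]]

  r1 -= 3·r0 → [0,-2,-3]
  r2 -= 5·r0 → [0,2,-2]
  r2 -= -1·r1 → [0,0,-5]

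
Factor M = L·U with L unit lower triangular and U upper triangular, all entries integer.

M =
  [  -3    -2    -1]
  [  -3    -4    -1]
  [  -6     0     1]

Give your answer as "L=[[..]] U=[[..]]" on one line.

  row1 -= 1·row0 → [0,-2,0]
  row2 -= 2·row0 → [0,4,3]
  row2 -= -2·row1 → [0,0,3]

L=[[1,0,0],[1,1,0],[2,-2,1]] U=[[-3,-2,-1],[0,-2,0],[0,0,3]]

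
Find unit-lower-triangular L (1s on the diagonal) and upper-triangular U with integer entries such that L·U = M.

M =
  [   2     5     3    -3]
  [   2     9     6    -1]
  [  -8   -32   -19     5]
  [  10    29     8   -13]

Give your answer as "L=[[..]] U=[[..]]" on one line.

L=[[1,0,0,0],[1,1,0,0],[-4,-3,1,0],[5,1,-5,1]] U=[[2,5,3,-3],[0,4,3,2],[0,0,2,-1],[0,0,0,-5]]

  row1 -= 1·row0 → [0,4,3,2]
  row2 -= -4·row0 → [0,-12,-7,-7]
  row3 -= 5·row0 → [0,4,-7,2]
  row2 -= -3·row1 → [0,0,2,-1]
  row3 -= 1·row1 → [0,0,-10,0]
  row3 -= -5·row2 → [0,0,0,-5]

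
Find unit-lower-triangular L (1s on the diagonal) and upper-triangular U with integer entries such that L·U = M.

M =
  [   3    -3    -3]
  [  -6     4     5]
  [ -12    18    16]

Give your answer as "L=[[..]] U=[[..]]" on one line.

  r1 -= -2·r0 → [0,-2,-1]
  r2 -= -4·r0 → [0,6,4]
  r2 -= -3·r1 → [0,0,1]

L=[[1,0,0],[-2,1,0],[-4,-3,1]] U=[[3,-3,-3],[0,-2,-1],[0,0,1]]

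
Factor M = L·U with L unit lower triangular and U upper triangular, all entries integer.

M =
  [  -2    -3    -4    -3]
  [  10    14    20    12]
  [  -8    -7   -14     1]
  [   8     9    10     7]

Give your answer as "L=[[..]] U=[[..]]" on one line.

  row1 -= -5·row0 → [0,-1,0,-3]
  row2 -= 4·row0 → [0,5,2,13]
  row3 -= -4·row0 → [0,-3,-6,-5]
  row2 -= -5·row1 → [0,0,2,-2]
  row3 -= 3·row1 → [0,0,-6,4]
  row3 -= -3·row2 → [0,0,0,-2]

L=[[1,0,0,0],[-5,1,0,0],[4,-5,1,0],[-4,3,-3,1]] U=[[-2,-3,-4,-3],[0,-1,0,-3],[0,0,2,-2],[0,0,0,-2]]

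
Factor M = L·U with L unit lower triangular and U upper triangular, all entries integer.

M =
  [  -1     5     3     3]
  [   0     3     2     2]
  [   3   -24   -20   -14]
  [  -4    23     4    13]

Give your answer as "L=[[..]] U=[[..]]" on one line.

  r1 -= 0·r0 → [0,3,2,2]
  r2 -= -3·r0 → [0,-9,-11,-5]
  r3 -= 4·r0 → [0,3,-8,1]
  r2 -= -3·r1 → [0,0,-5,1]
  r3 -= 1·r1 → [0,0,-10,-1]
  r3 -= 2·r2 → [0,0,0,-3]

L=[[1,0,0,0],[0,1,0,0],[-3,-3,1,0],[4,1,2,1]] U=[[-1,5,3,3],[0,3,2,2],[0,0,-5,1],[0,0,0,-3]]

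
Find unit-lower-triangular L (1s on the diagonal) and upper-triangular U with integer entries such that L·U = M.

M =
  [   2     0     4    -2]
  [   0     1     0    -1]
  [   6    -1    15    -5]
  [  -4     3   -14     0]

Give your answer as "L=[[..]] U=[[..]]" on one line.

L=[[1,0,0,0],[0,1,0,0],[3,-1,1,0],[-2,3,-2,1]] U=[[2,0,4,-2],[0,1,0,-1],[0,0,3,0],[0,0,0,-1]]

  R1 -= 0·R0 → [0,1,0,-1]
  R2 -= 3·R0 → [0,-1,3,1]
  R3 -= -2·R0 → [0,3,-6,-4]
  R2 -= -1·R1 → [0,0,3,0]
  R3 -= 3·R1 → [0,0,-6,-1]
  R3 -= -2·R2 → [0,0,0,-1]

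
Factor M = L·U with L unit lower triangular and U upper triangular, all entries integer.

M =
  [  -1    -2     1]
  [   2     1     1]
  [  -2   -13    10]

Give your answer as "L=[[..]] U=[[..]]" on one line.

L=[[1,0,0],[-2,1,0],[2,3,1]] U=[[-1,-2,1],[0,-3,3],[0,0,-1]]

  row1 -= -2·row0 → [0,-3,3]
  row2 -= 2·row0 → [0,-9,8]
  row2 -= 3·row1 → [0,0,-1]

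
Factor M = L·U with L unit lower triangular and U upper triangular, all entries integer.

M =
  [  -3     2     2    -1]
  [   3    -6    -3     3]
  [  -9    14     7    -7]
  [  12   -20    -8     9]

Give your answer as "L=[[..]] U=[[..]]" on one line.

L=[[1,0,0,0],[-1,1,0,0],[3,-2,1,0],[-4,3,-3,1]] U=[[-3,2,2,-1],[0,-4,-1,2],[0,0,-1,0],[0,0,0,-1]]

  r1 -= -1·r0 → [0,-4,-1,2]
  r2 -= 3·r0 → [0,8,1,-4]
  r3 -= -4·r0 → [0,-12,0,5]
  r2 -= -2·r1 → [0,0,-1,0]
  r3 -= 3·r1 → [0,0,3,-1]
  r3 -= -3·r2 → [0,0,0,-1]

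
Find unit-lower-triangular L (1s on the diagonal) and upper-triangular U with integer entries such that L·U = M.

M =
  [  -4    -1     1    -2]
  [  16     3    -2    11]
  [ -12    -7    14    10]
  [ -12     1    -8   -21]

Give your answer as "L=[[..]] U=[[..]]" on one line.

L=[[1,0,0,0],[-4,1,0,0],[3,4,1,0],[3,-4,-1,1]] U=[[-4,-1,1,-2],[0,-1,2,3],[0,0,3,4],[0,0,0,1]]

  row1 -= -4·row0 → [0,-1,2,3]
  row2 -= 3·row0 → [0,-4,11,16]
  row3 -= 3·row0 → [0,4,-11,-15]
  row2 -= 4·row1 → [0,0,3,4]
  row3 -= -4·row1 → [0,0,-3,-3]
  row3 -= -1·row2 → [0,0,0,1]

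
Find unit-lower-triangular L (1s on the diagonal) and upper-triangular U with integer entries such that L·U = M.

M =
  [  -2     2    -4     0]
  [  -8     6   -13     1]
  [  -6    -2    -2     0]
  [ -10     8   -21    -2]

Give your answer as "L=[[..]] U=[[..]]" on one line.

  r1 -= 4·r0 → [0,-2,3,1]
  r2 -= 3·r0 → [0,-8,10,0]
  r3 -= 5·r0 → [0,-2,-1,-2]
  r2 -= 4·r1 → [0,0,-2,-4]
  r3 -= 1·r1 → [0,0,-4,-3]
  r3 -= 2·r2 → [0,0,0,5]

L=[[1,0,0,0],[4,1,0,0],[3,4,1,0],[5,1,2,1]] U=[[-2,2,-4,0],[0,-2,3,1],[0,0,-2,-4],[0,0,0,5]]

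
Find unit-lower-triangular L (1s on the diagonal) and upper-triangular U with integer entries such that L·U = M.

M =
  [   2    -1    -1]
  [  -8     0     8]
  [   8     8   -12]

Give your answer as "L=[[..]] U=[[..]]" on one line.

L=[[1,0,0],[-4,1,0],[4,-3,1]] U=[[2,-1,-1],[0,-4,4],[0,0,4]]

  r1 -= -4·r0 → [0,-4,4]
  r2 -= 4·r0 → [0,12,-8]
  r2 -= -3·r1 → [0,0,4]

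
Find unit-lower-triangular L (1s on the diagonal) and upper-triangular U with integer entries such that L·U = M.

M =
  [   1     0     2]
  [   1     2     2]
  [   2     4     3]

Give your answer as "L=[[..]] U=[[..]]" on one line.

  R1 -= 1·R0 → [0,2,0]
  R2 -= 2·R0 → [0,4,-1]
  R2 -= 2·R1 → [0,0,-1]

L=[[1,0,0],[1,1,0],[2,2,1]] U=[[1,0,2],[0,2,0],[0,0,-1]]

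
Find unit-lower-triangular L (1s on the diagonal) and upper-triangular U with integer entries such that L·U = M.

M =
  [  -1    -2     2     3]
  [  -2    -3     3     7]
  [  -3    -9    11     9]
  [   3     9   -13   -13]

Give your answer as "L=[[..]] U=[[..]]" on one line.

L=[[1,0,0,0],[2,1,0,0],[3,-3,1,0],[-3,3,-2,1]] U=[[-1,-2,2,3],[0,1,-1,1],[0,0,2,3],[0,0,0,-1]]

  row1 -= 2·row0 → [0,1,-1,1]
  row2 -= 3·row0 → [0,-3,5,0]
  row3 -= -3·row0 → [0,3,-7,-4]
  row2 -= -3·row1 → [0,0,2,3]
  row3 -= 3·row1 → [0,0,-4,-7]
  row3 -= -2·row2 → [0,0,0,-1]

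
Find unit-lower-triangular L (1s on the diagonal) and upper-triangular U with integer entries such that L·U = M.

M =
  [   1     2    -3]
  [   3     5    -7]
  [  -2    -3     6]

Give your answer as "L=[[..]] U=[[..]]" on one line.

L=[[1,0,0],[3,1,0],[-2,-1,1]] U=[[1,2,-3],[0,-1,2],[0,0,2]]

  r1 -= 3·r0 → [0,-1,2]
  r2 -= -2·r0 → [0,1,0]
  r2 -= -1·r1 → [0,0,2]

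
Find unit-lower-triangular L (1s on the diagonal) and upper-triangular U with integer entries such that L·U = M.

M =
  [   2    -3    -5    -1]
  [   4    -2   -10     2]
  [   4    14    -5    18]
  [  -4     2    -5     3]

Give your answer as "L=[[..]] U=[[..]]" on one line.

L=[[1,0,0,0],[2,1,0,0],[2,5,1,0],[-2,-1,-3,1]] U=[[2,-3,-5,-1],[0,4,0,4],[0,0,5,0],[0,0,0,5]]

  r1 -= 2·r0 → [0,4,0,4]
  r2 -= 2·r0 → [0,20,5,20]
  r3 -= -2·r0 → [0,-4,-15,1]
  r2 -= 5·r1 → [0,0,5,0]
  r3 -= -1·r1 → [0,0,-15,5]
  r3 -= -3·r2 → [0,0,0,5]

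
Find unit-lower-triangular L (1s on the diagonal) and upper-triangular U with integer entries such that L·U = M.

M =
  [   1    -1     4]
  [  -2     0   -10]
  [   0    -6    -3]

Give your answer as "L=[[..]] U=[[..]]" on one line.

L=[[1,0,0],[-2,1,0],[0,3,1]] U=[[1,-1,4],[0,-2,-2],[0,0,3]]

  row1 -= -2·row0 → [0,-2,-2]
  row2 -= 0·row0 → [0,-6,-3]
  row2 -= 3·row1 → [0,0,3]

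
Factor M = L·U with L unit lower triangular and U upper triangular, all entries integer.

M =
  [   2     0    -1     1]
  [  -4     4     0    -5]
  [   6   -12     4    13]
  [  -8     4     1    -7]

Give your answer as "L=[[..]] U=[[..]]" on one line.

  R1 -= -2·R0 → [0,4,-2,-3]
  R2 -= 3·R0 → [0,-12,7,10]
  R3 -= -4·R0 → [0,4,-3,-3]
  R2 -= -3·R1 → [0,0,1,1]
  R3 -= 1·R1 → [0,0,-1,0]
  R3 -= -1·R2 → [0,0,0,1]

L=[[1,0,0,0],[-2,1,0,0],[3,-3,1,0],[-4,1,-1,1]] U=[[2,0,-1,1],[0,4,-2,-3],[0,0,1,1],[0,0,0,1]]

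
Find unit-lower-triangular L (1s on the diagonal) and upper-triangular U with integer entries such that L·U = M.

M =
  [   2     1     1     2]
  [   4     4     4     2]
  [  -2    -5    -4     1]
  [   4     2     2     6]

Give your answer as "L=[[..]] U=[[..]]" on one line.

  R1 -= 2·R0 → [0,2,2,-2]
  R2 -= -1·R0 → [0,-4,-3,3]
  R3 -= 2·R0 → [0,0,0,2]
  R2 -= -2·R1 → [0,0,1,-1]
  R3 -= 0·R1 → [0,0,0,2]
  R3 -= 0·R2 → [0,0,0,2]

L=[[1,0,0,0],[2,1,0,0],[-1,-2,1,0],[2,0,0,1]] U=[[2,1,1,2],[0,2,2,-2],[0,0,1,-1],[0,0,0,2]]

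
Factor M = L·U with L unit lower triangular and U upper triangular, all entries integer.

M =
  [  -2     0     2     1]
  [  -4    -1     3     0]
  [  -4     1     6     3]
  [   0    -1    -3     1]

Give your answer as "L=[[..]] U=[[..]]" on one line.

  r1 -= 2·r0 → [0,-1,-1,-2]
  r2 -= 2·r0 → [0,1,2,1]
  r3 -= 0·r0 → [0,-1,-3,1]
  r2 -= -1·r1 → [0,0,1,-1]
  r3 -= 1·r1 → [0,0,-2,3]
  r3 -= -2·r2 → [0,0,0,1]

L=[[1,0,0,0],[2,1,0,0],[2,-1,1,0],[0,1,-2,1]] U=[[-2,0,2,1],[0,-1,-1,-2],[0,0,1,-1],[0,0,0,1]]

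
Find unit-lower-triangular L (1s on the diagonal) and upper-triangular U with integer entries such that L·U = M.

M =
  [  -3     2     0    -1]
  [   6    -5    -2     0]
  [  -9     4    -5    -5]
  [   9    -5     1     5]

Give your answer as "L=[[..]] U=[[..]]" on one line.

L=[[1,0,0,0],[-2,1,0,0],[3,2,1,0],[-3,-1,1,1]] U=[[-3,2,0,-1],[0,-1,-2,-2],[0,0,-1,2],[0,0,0,-2]]

  row1 -= -2·row0 → [0,-1,-2,-2]
  row2 -= 3·row0 → [0,-2,-5,-2]
  row3 -= -3·row0 → [0,1,1,2]
  row2 -= 2·row1 → [0,0,-1,2]
  row3 -= -1·row1 → [0,0,-1,0]
  row3 -= 1·row2 → [0,0,0,-2]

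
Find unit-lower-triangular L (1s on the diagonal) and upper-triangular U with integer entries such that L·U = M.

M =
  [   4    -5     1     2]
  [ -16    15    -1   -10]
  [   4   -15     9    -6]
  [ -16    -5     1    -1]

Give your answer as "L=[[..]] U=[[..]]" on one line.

L=[[1,0,0,0],[-4,1,0,0],[1,2,1,0],[-4,5,-5,1]] U=[[4,-5,1,2],[0,-5,3,-2],[0,0,2,-4],[0,0,0,-3]]

  row1 -= -4·row0 → [0,-5,3,-2]
  row2 -= 1·row0 → [0,-10,8,-8]
  row3 -= -4·row0 → [0,-25,5,7]
  row2 -= 2·row1 → [0,0,2,-4]
  row3 -= 5·row1 → [0,0,-10,17]
  row3 -= -5·row2 → [0,0,0,-3]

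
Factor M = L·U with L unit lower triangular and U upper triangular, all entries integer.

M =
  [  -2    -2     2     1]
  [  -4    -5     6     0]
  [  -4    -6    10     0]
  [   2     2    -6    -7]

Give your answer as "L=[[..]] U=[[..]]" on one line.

  r1 -= 2·r0 → [0,-1,2,-2]
  r2 -= 2·r0 → [0,-2,6,-2]
  r3 -= -1·r0 → [0,0,-4,-6]
  r2 -= 2·r1 → [0,0,2,2]
  r3 -= 0·r1 → [0,0,-4,-6]
  r3 -= -2·r2 → [0,0,0,-2]

L=[[1,0,0,0],[2,1,0,0],[2,2,1,0],[-1,0,-2,1]] U=[[-2,-2,2,1],[0,-1,2,-2],[0,0,2,2],[0,0,0,-2]]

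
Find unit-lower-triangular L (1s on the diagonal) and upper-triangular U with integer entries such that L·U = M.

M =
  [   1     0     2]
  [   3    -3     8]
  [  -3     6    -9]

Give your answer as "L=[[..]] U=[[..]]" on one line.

L=[[1,0,0],[3,1,0],[-3,-2,1]] U=[[1,0,2],[0,-3,2],[0,0,1]]

  r1 -= 3·r0 → [0,-3,2]
  r2 -= -3·r0 → [0,6,-3]
  r2 -= -2·r1 → [0,0,1]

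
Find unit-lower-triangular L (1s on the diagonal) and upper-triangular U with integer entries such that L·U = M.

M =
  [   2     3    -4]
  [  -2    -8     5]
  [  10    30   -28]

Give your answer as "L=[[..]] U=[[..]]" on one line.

  R1 -= -1·R0 → [0,-5,1]
  R2 -= 5·R0 → [0,15,-8]
  R2 -= -3·R1 → [0,0,-5]

L=[[1,0,0],[-1,1,0],[5,-3,1]] U=[[2,3,-4],[0,-5,1],[0,0,-5]]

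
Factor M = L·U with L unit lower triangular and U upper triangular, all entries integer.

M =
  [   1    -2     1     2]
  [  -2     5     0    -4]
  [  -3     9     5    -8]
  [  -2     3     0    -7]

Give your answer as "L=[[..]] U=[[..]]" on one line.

  r1 -= -2·r0 → [0,1,2,0]
  r2 -= -3·r0 → [0,3,8,-2]
  r3 -= -2·r0 → [0,-1,2,-3]
  r2 -= 3·r1 → [0,0,2,-2]
  r3 -= -1·r1 → [0,0,4,-3]
  r3 -= 2·r2 → [0,0,0,1]

L=[[1,0,0,0],[-2,1,0,0],[-3,3,1,0],[-2,-1,2,1]] U=[[1,-2,1,2],[0,1,2,0],[0,0,2,-2],[0,0,0,1]]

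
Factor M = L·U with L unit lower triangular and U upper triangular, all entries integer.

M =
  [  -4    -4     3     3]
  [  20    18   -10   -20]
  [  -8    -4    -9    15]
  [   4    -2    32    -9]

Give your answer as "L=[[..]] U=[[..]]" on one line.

L=[[1,0,0,0],[-5,1,0,0],[2,-2,1,0],[-1,3,-4,1]] U=[[-4,-4,3,3],[0,-2,5,-5],[0,0,-5,-1],[0,0,0,5]]

  r1 -= -5·r0 → [0,-2,5,-5]
  r2 -= 2·r0 → [0,4,-15,9]
  r3 -= -1·r0 → [0,-6,35,-6]
  r2 -= -2·r1 → [0,0,-5,-1]
  r3 -= 3·r1 → [0,0,20,9]
  r3 -= -4·r2 → [0,0,0,5]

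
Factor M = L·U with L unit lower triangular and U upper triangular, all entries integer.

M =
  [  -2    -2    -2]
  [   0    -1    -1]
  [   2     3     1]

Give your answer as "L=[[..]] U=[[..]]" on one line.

  row1 -= 0·row0 → [0,-1,-1]
  row2 -= -1·row0 → [0,1,-1]
  row2 -= -1·row1 → [0,0,-2]

L=[[1,0,0],[0,1,0],[-1,-1,1]] U=[[-2,-2,-2],[0,-1,-1],[0,0,-2]]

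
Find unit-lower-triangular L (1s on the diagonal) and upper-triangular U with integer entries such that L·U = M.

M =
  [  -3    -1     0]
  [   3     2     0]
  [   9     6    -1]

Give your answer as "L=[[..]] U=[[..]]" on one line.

  row1 -= -1·row0 → [0,1,0]
  row2 -= -3·row0 → [0,3,-1]
  row2 -= 3·row1 → [0,0,-1]

L=[[1,0,0],[-1,1,0],[-3,3,1]] U=[[-3,-1,0],[0,1,0],[0,0,-1]]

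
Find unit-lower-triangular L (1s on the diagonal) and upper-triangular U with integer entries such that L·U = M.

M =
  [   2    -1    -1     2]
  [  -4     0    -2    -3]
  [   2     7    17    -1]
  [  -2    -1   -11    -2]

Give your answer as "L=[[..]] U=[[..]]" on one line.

  row1 -= -2·row0 → [0,-2,-4,1]
  row2 -= 1·row0 → [0,8,18,-3]
  row3 -= -1·row0 → [0,-2,-12,0]
  row2 -= -4·row1 → [0,0,2,1]
  row3 -= 1·row1 → [0,0,-8,-1]
  row3 -= -4·row2 → [0,0,0,3]

L=[[1,0,0,0],[-2,1,0,0],[1,-4,1,0],[-1,1,-4,1]] U=[[2,-1,-1,2],[0,-2,-4,1],[0,0,2,1],[0,0,0,3]]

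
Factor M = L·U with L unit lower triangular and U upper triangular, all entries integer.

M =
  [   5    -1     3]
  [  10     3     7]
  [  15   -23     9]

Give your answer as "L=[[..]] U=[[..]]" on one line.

L=[[1,0,0],[2,1,0],[3,-4,1]] U=[[5,-1,3],[0,5,1],[0,0,4]]

  R1 -= 2·R0 → [0,5,1]
  R2 -= 3·R0 → [0,-20,0]
  R2 -= -4·R1 → [0,0,4]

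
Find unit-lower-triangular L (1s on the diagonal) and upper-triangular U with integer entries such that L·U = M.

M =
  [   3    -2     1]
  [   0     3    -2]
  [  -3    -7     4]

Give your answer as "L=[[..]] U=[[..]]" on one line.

L=[[1,0,0],[0,1,0],[-1,-3,1]] U=[[3,-2,1],[0,3,-2],[0,0,-1]]

  R1 -= 0·R0 → [0,3,-2]
  R2 -= -1·R0 → [0,-9,5]
  R2 -= -3·R1 → [0,0,-1]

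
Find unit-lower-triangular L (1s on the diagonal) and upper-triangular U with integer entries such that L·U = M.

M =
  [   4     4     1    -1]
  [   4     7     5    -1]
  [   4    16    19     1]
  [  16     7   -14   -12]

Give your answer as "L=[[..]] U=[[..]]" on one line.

  R1 -= 1·R0 → [0,3,4,0]
  R2 -= 1·R0 → [0,12,18,2]
  R3 -= 4·R0 → [0,-9,-18,-8]
  R2 -= 4·R1 → [0,0,2,2]
  R3 -= -3·R1 → [0,0,-6,-8]
  R3 -= -3·R2 → [0,0,0,-2]

L=[[1,0,0,0],[1,1,0,0],[1,4,1,0],[4,-3,-3,1]] U=[[4,4,1,-1],[0,3,4,0],[0,0,2,2],[0,0,0,-2]]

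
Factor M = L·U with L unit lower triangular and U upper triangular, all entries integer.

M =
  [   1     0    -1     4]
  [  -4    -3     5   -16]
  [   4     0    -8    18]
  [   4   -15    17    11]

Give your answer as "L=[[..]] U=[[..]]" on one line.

L=[[1,0,0,0],[-4,1,0,0],[4,0,1,0],[4,5,-4,1]] U=[[1,0,-1,4],[0,-3,1,0],[0,0,-4,2],[0,0,0,3]]

  R1 -= -4·R0 → [0,-3,1,0]
  R2 -= 4·R0 → [0,0,-4,2]
  R3 -= 4·R0 → [0,-15,21,-5]
  R2 -= 0·R1 → [0,0,-4,2]
  R3 -= 5·R1 → [0,0,16,-5]
  R3 -= -4·R2 → [0,0,0,3]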